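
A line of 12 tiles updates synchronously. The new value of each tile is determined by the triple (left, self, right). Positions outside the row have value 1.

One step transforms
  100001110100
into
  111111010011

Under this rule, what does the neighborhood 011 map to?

1

At position 5 the neighborhood is 011; the next row has 1 there.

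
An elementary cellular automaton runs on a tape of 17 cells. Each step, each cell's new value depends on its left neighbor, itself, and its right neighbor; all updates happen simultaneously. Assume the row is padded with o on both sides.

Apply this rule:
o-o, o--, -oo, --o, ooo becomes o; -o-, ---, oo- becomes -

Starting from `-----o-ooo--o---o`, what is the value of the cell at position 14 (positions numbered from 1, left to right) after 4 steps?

o

step 1: o---o-ooo-oo-o-oo
step 2: -o-o-ooo-oo-o-ooo
step 3: o-o-ooo-oo-o-oooo
step 4: -o-ooo-oo-o-ooooo
position 14 holds o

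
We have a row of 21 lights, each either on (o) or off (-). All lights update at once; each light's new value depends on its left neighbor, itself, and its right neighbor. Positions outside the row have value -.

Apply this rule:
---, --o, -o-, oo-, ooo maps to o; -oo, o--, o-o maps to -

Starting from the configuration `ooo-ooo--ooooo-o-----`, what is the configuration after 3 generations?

generation 1: -oo--oo-o-oooo-o-oooo
generation 2: o-o-o-o-o--ooo-o--ooo
generation 3: o-o-o-o-o-o-oo-o-o-oo

o-o-o-o-o-o-oo-o-o-oo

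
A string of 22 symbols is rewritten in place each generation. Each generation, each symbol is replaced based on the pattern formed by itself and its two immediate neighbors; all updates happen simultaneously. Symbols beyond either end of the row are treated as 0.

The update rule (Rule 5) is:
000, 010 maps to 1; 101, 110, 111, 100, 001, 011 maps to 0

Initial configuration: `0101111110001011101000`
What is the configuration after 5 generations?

0100000000101000001011
0101111110101011101000
0100000000101000001011  (repeats generation 1; period 2)
generation 5: 0100000000101000001011

0100000000101000001011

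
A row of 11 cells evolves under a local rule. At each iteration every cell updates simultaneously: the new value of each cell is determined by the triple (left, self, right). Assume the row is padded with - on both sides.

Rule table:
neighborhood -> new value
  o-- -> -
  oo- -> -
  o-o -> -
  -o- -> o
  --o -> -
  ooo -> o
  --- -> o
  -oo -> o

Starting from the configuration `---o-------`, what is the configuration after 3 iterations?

iteration 1: oo-o-oooooo
iteration 2: o--o-ooooo-
iteration 3: o--o-oooo--

o--o-oooo--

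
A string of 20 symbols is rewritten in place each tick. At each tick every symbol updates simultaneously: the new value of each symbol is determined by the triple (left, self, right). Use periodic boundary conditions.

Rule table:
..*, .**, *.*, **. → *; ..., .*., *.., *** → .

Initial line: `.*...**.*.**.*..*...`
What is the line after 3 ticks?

..***.**.*.*.*....*.

tick 1: *...****.****..*....
tick 2: ...**..***..*.*....*
tick 3: ..***.**.*.*.*....*.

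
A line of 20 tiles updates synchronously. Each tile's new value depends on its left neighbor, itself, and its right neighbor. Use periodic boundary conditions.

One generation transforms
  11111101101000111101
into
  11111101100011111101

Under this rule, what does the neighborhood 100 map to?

At position 11 the neighborhood is 100; the next row has 0 there.

0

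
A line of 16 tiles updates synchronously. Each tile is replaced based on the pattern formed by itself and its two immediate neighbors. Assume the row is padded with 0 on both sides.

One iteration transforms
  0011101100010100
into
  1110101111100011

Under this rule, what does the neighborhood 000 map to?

At position 0 the neighborhood is 000; the next row has 1 there.

1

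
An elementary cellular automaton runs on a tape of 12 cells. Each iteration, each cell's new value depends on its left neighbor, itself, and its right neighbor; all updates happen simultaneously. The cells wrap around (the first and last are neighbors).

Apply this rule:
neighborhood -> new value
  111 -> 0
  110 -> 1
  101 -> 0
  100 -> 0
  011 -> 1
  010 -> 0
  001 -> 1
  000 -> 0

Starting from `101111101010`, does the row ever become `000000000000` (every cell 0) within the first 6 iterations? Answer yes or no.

no

001000100000
010001000000
100010000000
000100000001
001000000010
010000000100
iteration 6 is 010000000100, still not uniform 0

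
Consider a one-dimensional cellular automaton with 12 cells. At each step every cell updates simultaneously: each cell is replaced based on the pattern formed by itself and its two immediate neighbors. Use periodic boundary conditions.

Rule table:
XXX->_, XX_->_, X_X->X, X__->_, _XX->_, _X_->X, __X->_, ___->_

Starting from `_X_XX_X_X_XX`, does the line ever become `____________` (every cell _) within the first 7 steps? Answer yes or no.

step 1: XXX__XXXXX__
step 2: ____________
all cells are _ at step 2

yes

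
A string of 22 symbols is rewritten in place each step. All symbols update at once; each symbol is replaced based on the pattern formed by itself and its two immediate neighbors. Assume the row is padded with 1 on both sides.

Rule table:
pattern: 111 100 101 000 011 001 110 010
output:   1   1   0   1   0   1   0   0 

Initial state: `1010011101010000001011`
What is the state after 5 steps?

0001101000001111110001
1110000111110111101110
1101111011100011000100
1000110001011100111011
0111001110001011010001

0111001110001011010001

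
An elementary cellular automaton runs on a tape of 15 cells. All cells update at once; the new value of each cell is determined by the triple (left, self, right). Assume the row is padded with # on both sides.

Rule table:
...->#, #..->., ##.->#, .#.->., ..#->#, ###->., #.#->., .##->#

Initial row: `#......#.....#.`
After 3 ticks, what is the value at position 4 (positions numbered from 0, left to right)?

#

#.#####..####..
#.#...#.##..#.#
#...##..##.#..#
position 4 holds #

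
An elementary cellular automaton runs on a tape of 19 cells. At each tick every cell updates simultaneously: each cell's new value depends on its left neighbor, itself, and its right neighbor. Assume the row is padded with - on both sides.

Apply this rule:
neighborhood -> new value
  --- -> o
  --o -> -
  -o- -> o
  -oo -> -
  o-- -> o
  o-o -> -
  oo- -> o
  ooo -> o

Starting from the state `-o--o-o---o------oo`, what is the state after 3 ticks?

-oo-o-ooo-oooooo--o
--o-o--oo--oooooo-o
o-o-oo--oo--ooooo-o

o-o-oo--oo--ooooo-o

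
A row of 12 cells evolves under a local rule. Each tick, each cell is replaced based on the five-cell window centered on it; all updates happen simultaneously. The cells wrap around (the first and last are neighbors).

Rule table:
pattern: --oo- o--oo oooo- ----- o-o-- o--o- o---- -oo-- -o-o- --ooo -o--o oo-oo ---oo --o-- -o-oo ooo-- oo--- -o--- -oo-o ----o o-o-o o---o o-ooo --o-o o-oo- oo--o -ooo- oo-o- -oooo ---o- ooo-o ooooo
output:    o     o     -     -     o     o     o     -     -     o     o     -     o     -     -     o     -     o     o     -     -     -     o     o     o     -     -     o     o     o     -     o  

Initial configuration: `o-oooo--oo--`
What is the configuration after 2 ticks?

o-oo-o-oo--o
o-ooo--o--oo

o-ooo--o--oo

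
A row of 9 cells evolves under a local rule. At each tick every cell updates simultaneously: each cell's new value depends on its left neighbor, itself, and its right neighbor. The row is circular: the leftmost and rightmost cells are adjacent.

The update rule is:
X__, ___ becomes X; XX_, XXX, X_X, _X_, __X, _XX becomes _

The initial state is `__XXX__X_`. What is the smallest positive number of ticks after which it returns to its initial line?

18

tick 1: X____X__X
tick 2: _XXX__X__
tick 3: ____X__XX
tick 4: XXX__X___
tick 5: ___X__XX_
tick 6: XX__X___X
tick 7: __X__XX__
tick 8: X__X___XX
tick 9: _X__XX___
tick 10: __X___XXX
tick 11: X__XX____
tick 12: _X___XXX_
tick 13: __XX____X
tick 14: X___XXX__
tick 15: _XX____X_
tick 16: ___XXX__X
tick 17: XX____X__
tick 18: __XXX__X_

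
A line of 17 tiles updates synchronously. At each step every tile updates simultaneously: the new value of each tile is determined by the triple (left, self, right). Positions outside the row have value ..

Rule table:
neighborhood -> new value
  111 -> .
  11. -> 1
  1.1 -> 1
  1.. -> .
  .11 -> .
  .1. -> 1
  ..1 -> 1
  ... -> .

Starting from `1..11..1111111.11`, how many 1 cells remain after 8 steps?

10

step 1: 1.1.1.1......11.1
step 2: 1111111.....1.111
step 3: ......1....111..1
step 4: .....11...1..1.11
step 5: ....1.1..11.111.1
step 6: ...1111.1.11..111
step 7: ..1...1111.1.1..1
step 8: .11..1...11111.11
count of 1: 10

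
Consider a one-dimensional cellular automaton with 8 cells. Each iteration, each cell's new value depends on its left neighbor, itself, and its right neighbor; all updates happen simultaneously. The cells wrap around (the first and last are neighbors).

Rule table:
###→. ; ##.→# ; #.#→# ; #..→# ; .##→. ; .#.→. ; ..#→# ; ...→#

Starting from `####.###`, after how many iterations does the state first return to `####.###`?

...##...
###.####
..##....
##.#####
.##.....
#.######
##......
.#######
#......#
#######.
......##
######.#
.....##.
#####.##
....##..
####.###

16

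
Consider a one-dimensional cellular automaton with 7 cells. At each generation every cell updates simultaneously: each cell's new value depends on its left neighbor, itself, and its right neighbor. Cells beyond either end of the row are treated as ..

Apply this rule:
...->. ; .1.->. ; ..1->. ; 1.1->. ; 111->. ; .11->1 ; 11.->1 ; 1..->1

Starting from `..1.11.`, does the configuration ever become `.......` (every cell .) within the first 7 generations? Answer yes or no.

....111
....1.1
.......
all cells are . at generation 3

yes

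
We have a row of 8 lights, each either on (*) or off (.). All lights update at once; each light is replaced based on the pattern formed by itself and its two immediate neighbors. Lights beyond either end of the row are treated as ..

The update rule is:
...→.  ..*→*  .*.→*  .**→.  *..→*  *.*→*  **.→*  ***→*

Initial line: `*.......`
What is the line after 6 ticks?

tick 1: **......
tick 2: .**.....
tick 3: *.**....
tick 4: **.**...
tick 5: .**.**..
tick 6: *.**.**.

*.**.**.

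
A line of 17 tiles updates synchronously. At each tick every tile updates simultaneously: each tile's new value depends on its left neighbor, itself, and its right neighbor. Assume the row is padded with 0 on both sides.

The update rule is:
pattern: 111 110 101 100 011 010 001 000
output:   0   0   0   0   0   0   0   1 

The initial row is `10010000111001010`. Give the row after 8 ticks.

tick 1: 00000110000000000
tick 2: 11110000111111111
tick 3: 00000110000000000  (repeats tick 1; period 2)
tick 8: 11110000111111111

11110000111111111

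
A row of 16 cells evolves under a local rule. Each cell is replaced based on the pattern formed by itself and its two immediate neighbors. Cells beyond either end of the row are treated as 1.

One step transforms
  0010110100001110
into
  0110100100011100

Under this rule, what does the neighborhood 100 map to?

At position 0 the neighborhood is 100; the next row has 0 there.

0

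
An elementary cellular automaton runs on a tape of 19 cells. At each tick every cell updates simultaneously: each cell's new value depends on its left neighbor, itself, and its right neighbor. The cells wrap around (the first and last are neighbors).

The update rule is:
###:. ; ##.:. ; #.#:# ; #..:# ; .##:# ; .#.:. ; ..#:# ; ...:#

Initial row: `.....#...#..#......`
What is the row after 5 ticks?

#######.###.##.####

#####.###.##.######
.....##..##.##.....
######.###.##.#####
......##..##.##....
#######.###.##.####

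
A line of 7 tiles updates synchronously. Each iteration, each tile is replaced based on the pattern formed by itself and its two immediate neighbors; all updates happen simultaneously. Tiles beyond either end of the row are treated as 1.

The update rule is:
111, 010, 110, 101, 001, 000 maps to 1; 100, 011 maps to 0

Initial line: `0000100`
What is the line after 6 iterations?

1111101

0111101
1011110
1101111
1110111
1111011
1111101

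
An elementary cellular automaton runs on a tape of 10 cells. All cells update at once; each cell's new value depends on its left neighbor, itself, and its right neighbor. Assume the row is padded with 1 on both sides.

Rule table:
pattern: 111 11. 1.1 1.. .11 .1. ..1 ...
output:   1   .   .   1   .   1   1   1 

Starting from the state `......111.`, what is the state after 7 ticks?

.111.11.11

111111.1..
11111..111
1111.11.11
111......1
11.111111.
1...1111..
.111.11.11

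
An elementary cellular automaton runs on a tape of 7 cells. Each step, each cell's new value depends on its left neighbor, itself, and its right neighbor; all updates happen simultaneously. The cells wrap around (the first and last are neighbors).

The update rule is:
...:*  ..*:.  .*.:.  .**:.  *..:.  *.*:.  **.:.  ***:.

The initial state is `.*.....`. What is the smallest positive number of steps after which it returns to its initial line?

step 1: ...****
step 2: .*.....

2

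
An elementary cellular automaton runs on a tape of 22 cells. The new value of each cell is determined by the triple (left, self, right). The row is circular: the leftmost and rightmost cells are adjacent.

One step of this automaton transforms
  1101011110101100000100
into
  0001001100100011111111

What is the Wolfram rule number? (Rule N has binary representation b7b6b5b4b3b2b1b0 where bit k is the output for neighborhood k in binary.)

position 6: 111 → 1  (bit 7 = 1)
position 1: 110 → 0  (bit 6 = 0)
position 2: 101 → 0  (bit 5 = 0)
position 14: 100 → 1  (bit 4 = 1)
position 0: 011 → 0  (bit 3 = 0)
position 3: 010 → 1  (bit 2 = 1)
position 18: 001 → 1  (bit 1 = 1)
position 15: 000 → 1  (bit 0 = 1)
bits b7..b0 = 10010111 = 151

151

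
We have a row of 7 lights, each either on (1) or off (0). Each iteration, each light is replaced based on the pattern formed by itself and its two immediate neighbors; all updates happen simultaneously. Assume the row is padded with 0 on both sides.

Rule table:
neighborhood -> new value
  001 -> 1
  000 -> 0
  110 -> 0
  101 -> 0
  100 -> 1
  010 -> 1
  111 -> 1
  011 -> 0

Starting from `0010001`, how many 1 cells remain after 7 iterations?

3

0111011
1010000
1011000
1000100
1101110
0000101
0001101
count of 1: 3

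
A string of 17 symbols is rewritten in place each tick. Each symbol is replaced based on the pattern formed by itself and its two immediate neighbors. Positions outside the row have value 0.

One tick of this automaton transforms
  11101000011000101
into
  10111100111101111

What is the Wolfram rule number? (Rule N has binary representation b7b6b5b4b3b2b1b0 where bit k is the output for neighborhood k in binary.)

126

position 1: 111 → 0  (bit 7 = 0)
position 2: 110 → 1  (bit 6 = 1)
position 3: 101 → 1  (bit 5 = 1)
position 5: 100 → 1  (bit 4 = 1)
position 0: 011 → 1  (bit 3 = 1)
position 4: 010 → 1  (bit 2 = 1)
position 8: 001 → 1  (bit 1 = 1)
position 6: 000 → 0  (bit 0 = 0)
bits b7..b0 = 01111110 = 126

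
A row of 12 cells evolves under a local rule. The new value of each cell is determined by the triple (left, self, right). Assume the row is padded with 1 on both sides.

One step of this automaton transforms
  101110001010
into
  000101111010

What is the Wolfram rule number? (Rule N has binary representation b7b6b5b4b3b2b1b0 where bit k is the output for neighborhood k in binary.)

position 3: 111 → 1  (bit 7 = 1)
position 0: 110 → 0  (bit 6 = 0)
position 1: 101 → 0  (bit 5 = 0)
position 5: 100 → 1  (bit 4 = 1)
position 2: 011 → 0  (bit 3 = 0)
position 8: 010 → 1  (bit 2 = 1)
position 7: 001 → 1  (bit 1 = 1)
position 6: 000 → 1  (bit 0 = 1)
bits b7..b0 = 10010111 = 151

151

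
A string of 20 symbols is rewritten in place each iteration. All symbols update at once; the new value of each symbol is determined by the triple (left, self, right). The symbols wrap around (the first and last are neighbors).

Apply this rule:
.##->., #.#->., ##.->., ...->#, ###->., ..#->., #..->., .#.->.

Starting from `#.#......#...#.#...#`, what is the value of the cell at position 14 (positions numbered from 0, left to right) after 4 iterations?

....####...#.....#..
###......#...###...#
....####...#.....#..  (repeats iteration 1; period 2)
iteration 4: ###......#...###...#
position 14 holds #

#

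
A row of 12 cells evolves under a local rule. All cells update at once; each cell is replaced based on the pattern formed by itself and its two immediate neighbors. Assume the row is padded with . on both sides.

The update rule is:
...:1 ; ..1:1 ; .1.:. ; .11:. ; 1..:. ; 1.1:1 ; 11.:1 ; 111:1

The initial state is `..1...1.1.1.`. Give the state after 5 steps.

step 1: 11..11.1.1..
step 2: .1.1.11.1..1
step 3: 1.1.1.11..1.
step 4: .1.1.1.1.1..
step 5: 1.1.1.1.1..1

1.1.1.1.1..1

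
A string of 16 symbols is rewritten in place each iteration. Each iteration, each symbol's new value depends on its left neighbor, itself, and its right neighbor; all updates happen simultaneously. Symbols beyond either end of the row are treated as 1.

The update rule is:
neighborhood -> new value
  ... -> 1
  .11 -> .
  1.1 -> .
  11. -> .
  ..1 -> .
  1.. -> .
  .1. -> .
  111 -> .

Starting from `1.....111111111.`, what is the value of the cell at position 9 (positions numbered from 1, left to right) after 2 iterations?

iteration 1: ..111...........
iteration 2: ......111111111.
position 9 holds 1

1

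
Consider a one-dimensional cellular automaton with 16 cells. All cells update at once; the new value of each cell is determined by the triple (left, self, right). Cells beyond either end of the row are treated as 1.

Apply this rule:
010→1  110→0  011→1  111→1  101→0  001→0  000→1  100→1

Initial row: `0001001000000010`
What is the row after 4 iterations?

0101001111001010

1101101111111010
1001001111110010
0101101111101010
0101001111001010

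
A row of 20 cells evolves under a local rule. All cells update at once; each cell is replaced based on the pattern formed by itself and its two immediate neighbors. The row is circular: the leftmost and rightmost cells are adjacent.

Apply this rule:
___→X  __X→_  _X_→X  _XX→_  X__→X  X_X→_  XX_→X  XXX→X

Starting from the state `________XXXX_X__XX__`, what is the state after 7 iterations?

iteration 1: XXXXXXX__XXX_XX__XXX
iteration 2: XXXXXXXX__XX__XX__XX
iteration 3: XXXXXXXXX__XX__XX__X
iteration 4: XXXXXXXXXX__XX__XX__
iteration 5: _XXXXXXXXXX__XX__XX_
iteration 6: __XXXXXXXXXX__XX__XX
iteration 7: X__XXXXXXXXXX__XX__X

X__XXXXXXXXXX__XX__X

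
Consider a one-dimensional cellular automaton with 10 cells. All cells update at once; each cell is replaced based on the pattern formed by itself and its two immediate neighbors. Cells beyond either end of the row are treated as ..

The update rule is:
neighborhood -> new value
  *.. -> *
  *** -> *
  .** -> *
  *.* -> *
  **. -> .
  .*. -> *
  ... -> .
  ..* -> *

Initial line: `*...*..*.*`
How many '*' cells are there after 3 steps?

**.*******
*.*******.
********.*
count of *: 9

9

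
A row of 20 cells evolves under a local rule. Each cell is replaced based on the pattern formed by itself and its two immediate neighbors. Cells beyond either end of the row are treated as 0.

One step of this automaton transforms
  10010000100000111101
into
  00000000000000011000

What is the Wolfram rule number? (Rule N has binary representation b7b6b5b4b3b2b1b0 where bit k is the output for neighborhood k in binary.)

128

position 15: 111 → 1  (bit 7 = 1)
position 17: 110 → 0  (bit 6 = 0)
position 18: 101 → 0  (bit 5 = 0)
position 1: 100 → 0  (bit 4 = 0)
position 14: 011 → 0  (bit 3 = 0)
position 0: 010 → 0  (bit 2 = 0)
position 2: 001 → 0  (bit 1 = 0)
position 5: 000 → 0  (bit 0 = 0)
bits b7..b0 = 10000000 = 128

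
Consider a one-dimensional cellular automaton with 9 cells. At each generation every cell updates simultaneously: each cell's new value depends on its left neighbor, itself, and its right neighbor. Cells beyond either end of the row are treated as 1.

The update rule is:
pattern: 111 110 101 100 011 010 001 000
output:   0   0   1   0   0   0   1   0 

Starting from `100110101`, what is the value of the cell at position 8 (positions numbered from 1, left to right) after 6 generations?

0

001001010
010010101
100101010
001010101
010101010
101010101
position 8 holds 0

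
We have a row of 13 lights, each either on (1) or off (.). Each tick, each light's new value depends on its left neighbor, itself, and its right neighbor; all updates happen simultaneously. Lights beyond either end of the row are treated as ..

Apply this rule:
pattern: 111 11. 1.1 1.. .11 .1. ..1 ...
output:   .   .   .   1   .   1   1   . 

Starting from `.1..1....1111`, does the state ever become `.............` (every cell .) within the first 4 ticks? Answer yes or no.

111111..1....
......1111...
.....1....1..
....111..111.
tick 4 is ....111..111., still not uniform .

no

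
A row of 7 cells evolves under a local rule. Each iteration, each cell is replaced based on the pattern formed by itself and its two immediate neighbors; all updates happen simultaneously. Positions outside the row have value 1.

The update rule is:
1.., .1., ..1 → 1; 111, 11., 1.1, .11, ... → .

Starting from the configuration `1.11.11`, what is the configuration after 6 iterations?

.......
1.....1
.1...1.
.11.11.
.......  (repeats iteration 1; period 4)
iteration 6: 1.....1

1.....1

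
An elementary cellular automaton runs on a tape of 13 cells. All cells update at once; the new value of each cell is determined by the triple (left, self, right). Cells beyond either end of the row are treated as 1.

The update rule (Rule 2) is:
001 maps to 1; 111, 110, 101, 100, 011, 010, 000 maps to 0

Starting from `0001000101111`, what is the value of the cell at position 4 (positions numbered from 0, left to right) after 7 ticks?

0

0010001000000
0100010000001
0000100000010
0001000000100
0010000001001
0100000010010
0000000100100
position 4 holds 0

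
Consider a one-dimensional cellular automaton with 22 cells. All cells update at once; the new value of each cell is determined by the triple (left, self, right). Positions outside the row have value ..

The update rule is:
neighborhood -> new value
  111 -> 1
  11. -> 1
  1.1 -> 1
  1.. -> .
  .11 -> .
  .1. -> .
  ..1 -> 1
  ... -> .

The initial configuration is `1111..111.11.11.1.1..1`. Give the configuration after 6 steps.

1.1.1.111.1.111.1.....

step 1: .111.1.111.11.11.1..1.
step 2: 1.111.1.111.11.11..1..
step 3: .1.111.1.111.11.1.1...
step 4: 1.1.111.1.111.11.1....
step 5: .1.1.111.1.111.11.....
step 6: 1.1.1.111.1.111.1.....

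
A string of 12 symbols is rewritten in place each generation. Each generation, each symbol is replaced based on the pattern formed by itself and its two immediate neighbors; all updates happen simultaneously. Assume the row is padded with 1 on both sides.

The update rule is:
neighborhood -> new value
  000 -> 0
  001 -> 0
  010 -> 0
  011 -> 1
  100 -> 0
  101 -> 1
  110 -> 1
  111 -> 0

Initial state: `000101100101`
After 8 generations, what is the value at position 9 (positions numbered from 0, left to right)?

0

000011100011
000010100010
000001000001
000000000001
000000000001  (fixed point — unchanged through generation 8)
position 9 holds 0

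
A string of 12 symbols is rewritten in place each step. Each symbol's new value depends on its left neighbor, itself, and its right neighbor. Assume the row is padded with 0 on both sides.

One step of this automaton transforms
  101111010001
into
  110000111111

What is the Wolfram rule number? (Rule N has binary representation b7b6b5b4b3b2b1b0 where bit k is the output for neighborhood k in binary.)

55

position 3: 111 → 0  (bit 7 = 0)
position 5: 110 → 0  (bit 6 = 0)
position 1: 101 → 1  (bit 5 = 1)
position 8: 100 → 1  (bit 4 = 1)
position 2: 011 → 0  (bit 3 = 0)
position 0: 010 → 1  (bit 2 = 1)
position 10: 001 → 1  (bit 1 = 1)
position 9: 000 → 1  (bit 0 = 1)
bits b7..b0 = 00110111 = 55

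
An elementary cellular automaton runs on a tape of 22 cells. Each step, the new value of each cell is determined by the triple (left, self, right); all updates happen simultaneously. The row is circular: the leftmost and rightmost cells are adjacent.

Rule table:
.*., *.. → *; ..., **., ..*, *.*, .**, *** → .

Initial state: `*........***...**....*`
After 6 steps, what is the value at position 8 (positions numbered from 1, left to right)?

step 1: .*..........*....*....
step 2: .**.........**...**...
step 3: ...*..........*....*..
step 4: ...**.........**...**.
step 5: .....*..........*....*
step 6: *....**.........**...*
position 8 holds .

.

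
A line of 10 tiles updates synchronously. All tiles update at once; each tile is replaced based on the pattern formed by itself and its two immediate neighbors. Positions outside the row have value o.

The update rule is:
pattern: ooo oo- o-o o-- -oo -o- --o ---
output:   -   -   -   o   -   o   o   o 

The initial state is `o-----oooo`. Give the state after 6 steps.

step 1: -ooooo----
step 2: ------oooo
step 3: oooooo----
step 4: ------oooo  (repeats step 2; period 2)
step 6: ------oooo

------oooo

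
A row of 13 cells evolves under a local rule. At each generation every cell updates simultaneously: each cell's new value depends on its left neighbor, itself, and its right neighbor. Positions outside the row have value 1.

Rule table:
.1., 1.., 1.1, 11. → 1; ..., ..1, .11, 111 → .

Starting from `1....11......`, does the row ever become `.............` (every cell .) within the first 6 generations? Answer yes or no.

11....11.....
.11....11....
1.11....11...
11.11....11..
.11.11....11.
1.11.11....11
generation 6 is 1.11.11....11, still not uniform .

no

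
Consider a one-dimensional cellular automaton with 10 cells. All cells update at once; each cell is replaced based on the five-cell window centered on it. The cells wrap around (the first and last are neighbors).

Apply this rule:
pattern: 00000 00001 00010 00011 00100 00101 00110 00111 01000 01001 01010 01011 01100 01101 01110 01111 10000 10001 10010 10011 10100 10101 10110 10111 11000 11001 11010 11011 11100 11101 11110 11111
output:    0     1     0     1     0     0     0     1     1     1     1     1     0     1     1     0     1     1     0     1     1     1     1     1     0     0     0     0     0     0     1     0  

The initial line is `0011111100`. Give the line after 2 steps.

0100100111

step 1: 1110001001
step 2: 0100100111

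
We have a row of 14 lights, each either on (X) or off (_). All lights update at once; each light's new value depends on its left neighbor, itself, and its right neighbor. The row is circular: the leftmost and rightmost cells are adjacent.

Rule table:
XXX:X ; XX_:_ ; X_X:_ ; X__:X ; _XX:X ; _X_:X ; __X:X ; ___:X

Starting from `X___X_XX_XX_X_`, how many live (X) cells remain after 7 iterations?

11

iteration 1: XXXXX_X__X__X_
iteration 2: XXXX__XXXXXXX_
iteration 3: XXX_XXXXXXXX__
iteration 4: XX__XXXXXXX_XX
iteration 5: X_XXXXXXXX__XX
iteration 6: __XXXXXXX_XXXX
iteration 7: XXXXXXXX__XXX_
count of X: 11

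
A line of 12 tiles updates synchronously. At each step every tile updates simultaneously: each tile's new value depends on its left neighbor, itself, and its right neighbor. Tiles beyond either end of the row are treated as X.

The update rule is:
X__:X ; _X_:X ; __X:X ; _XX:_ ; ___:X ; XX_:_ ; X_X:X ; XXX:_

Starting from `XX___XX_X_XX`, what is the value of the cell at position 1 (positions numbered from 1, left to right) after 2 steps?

X

__XXX__XXX__
XX___XX___XX
position 1 holds X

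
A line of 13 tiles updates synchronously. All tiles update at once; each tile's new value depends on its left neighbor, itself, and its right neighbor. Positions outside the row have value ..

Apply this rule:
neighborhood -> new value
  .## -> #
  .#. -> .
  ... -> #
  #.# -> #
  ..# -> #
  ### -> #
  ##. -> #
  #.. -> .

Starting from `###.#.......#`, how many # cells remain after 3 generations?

12

####..######.
####.#######.
############.
count of #: 12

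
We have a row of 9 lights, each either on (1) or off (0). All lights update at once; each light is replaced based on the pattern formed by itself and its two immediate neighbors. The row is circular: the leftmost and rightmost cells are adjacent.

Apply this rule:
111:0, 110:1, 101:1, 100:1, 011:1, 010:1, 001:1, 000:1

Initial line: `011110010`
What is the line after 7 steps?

110011111
011110000
110011111  (repeats step 1; period 2)
step 7: 110011111

110011111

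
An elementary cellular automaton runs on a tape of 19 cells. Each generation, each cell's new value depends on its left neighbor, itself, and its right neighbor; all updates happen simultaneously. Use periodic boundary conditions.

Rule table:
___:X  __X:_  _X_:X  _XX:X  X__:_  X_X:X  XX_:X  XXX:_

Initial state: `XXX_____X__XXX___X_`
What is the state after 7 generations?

X_X_XXX_X__X_X_X_XX
XXXXX_XXX__XXXXXXX_
X___XXX_X__X_____XX
X_X_X_XXX__X_XXX_X_
XXXXXXX_X__XXX_XXXX
______XXX__X_XXX___
XXXXX_X_X__XXX_X_XX

XXXXX_X_X__XXX_X_XX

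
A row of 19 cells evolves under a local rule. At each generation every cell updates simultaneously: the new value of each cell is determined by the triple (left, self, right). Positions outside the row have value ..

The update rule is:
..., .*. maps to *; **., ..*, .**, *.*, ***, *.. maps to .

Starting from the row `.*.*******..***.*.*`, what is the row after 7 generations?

.*..............*.*
.*.************.*.*
.*..............*.*  (repeats generation 1; period 2)
generation 7: .*..............*.*

.*..............*.*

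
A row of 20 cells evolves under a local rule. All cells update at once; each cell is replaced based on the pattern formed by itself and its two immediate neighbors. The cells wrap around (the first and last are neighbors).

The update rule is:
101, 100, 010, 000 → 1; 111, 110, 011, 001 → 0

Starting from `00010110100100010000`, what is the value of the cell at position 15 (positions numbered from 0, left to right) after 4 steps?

11011001110111011111
00100100001000100000
10110111101110111111
01001000010001000000
position 15 holds 0

0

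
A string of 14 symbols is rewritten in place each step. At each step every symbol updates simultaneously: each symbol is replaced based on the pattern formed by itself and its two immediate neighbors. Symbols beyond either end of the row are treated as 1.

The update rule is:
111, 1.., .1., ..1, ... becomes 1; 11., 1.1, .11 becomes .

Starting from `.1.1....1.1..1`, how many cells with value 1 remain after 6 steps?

.1.111111.111.
.1..1111...1..
.111.11.111111
..1......11111
111111111.1111
11111111...111
count of 1: 11

11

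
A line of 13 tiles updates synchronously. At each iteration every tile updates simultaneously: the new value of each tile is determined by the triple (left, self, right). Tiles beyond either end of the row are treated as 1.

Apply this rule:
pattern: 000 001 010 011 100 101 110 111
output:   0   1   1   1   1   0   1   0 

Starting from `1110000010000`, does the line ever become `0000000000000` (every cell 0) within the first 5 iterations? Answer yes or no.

0011000111001
1111101101111
0000101101000
1001101101101
1111101101101
iteration 5 is 1111101101101, still not uniform 0

no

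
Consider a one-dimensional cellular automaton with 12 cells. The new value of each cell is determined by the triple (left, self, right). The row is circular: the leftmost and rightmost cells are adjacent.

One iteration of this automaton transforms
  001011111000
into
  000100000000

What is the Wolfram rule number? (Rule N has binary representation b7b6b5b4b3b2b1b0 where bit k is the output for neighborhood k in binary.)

32

position 5: 111 → 0  (bit 7 = 0)
position 8: 110 → 0  (bit 6 = 0)
position 3: 101 → 1  (bit 5 = 1)
position 9: 100 → 0  (bit 4 = 0)
position 4: 011 → 0  (bit 3 = 0)
position 2: 010 → 0  (bit 2 = 0)
position 1: 001 → 0  (bit 1 = 0)
position 0: 000 → 0  (bit 0 = 0)
bits b7..b0 = 00100000 = 32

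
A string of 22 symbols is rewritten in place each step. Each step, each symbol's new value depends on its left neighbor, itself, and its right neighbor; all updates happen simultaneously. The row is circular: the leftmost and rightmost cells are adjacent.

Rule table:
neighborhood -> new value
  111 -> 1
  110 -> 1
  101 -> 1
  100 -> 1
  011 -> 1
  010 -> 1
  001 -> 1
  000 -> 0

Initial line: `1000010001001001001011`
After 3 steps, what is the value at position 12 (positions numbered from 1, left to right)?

1100111011111111111111
1111111111111111111111
1111111111111111111111
position 12 holds 1

1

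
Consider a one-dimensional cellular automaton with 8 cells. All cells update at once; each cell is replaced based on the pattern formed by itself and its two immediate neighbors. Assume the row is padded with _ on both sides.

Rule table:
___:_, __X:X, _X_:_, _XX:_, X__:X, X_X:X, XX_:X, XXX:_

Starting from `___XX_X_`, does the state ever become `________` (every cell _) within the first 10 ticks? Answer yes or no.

no

tick 1: __X_XX_X
tick 2: _X_X_XX_
tick 3: X_X_X_XX
tick 4: _X_X_X_X
tick 5: X_X_X_X_
tick 6: _X_X_X_X  (repeats tick 4; period 2)
tick 10: _X_X_X_X
tick 10 is _X_X_X_X, still not uniform _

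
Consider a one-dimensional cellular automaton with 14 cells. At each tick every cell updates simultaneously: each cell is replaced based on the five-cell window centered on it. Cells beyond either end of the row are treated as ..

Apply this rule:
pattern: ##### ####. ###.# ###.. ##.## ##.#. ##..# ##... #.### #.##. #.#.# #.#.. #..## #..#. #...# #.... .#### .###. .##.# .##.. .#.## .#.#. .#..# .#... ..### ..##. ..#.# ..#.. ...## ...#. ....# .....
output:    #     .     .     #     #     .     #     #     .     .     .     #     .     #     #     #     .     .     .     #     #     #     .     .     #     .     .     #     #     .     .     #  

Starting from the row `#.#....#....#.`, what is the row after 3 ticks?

#.#..#.#..#.##

.##.#..#.#..#.
#...#.#.##.##.
#.#..#.#..#.##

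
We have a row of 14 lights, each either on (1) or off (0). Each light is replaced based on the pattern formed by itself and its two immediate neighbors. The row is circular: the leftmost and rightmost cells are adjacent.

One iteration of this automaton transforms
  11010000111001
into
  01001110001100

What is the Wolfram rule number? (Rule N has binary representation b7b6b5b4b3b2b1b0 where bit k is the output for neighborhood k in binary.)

81

position 0: 111 → 0  (bit 7 = 0)
position 1: 110 → 1  (bit 6 = 1)
position 2: 101 → 0  (bit 5 = 0)
position 4: 100 → 1  (bit 4 = 1)
position 8: 011 → 0  (bit 3 = 0)
position 3: 010 → 0  (bit 2 = 0)
position 7: 001 → 0  (bit 1 = 0)
position 5: 000 → 1  (bit 0 = 1)
bits b7..b0 = 01010001 = 81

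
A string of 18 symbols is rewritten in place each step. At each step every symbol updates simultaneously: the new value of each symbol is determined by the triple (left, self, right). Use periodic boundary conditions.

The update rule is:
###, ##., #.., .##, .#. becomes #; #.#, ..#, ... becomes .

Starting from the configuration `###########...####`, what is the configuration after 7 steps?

#############.####

############..####
#############.####
#############.####  (fixed point — unchanged through step 7)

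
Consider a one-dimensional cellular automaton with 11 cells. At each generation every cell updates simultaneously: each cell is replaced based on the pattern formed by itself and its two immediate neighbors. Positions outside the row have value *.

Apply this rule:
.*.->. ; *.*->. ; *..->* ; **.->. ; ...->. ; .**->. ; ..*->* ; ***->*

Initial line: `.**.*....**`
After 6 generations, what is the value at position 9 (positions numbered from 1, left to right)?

.....*..*.*
*...*.**...
.*.*....*.*
....*..*...
*..*.**.*.*
.**........
position 9 holds .

.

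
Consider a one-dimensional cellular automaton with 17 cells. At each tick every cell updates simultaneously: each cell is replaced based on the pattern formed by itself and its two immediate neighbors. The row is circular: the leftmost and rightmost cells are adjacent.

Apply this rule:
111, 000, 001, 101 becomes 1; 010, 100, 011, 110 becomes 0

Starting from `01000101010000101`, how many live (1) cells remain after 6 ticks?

10011010100111010
00100101001010101
01001010010101010
10010100101010100
00101001010101001
01010010101010010
count of 1: 7

7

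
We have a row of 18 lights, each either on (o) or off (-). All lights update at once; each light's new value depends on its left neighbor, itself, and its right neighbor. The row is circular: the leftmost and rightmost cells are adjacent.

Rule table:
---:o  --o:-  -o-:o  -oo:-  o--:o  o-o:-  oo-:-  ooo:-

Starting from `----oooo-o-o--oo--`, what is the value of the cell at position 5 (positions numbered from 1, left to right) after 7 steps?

ooo------o-oo---oo
---ooooo-o---oo---
oo-------ooo---ooo
--oooooo----oo----
o-------ooo---oooo
-oooooo----oo-----
-------ooo---ooooo
position 5 holds -

-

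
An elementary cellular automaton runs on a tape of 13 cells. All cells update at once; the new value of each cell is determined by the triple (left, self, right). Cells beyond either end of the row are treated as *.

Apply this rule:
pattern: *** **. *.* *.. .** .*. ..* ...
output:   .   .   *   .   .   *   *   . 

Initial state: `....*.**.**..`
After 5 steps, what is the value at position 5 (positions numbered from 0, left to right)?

.

...***..*...*
..*....**..*.
.**...*...***
*....**..*...
....*...**..*
position 5 holds .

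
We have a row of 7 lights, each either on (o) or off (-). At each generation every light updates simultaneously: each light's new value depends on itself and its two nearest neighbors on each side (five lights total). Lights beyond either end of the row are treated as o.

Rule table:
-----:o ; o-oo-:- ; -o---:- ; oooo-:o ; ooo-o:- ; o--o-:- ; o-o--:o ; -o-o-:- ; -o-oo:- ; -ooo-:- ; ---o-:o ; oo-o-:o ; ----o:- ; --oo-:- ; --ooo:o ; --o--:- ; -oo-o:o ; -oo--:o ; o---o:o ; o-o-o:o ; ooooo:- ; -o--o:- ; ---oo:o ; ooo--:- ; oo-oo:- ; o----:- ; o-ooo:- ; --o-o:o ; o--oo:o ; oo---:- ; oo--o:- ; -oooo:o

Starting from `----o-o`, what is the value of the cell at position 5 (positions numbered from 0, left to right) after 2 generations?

---oo--
-oo-o-o
position 5 holds -

-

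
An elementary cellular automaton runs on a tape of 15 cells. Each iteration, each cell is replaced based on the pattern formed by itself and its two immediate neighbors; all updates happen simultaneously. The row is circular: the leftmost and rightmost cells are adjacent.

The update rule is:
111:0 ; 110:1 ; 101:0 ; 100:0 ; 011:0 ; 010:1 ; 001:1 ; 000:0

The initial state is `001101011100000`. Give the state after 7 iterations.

iteration 1: 010101000100000
iteration 2: 110101001100000
iteration 3: 010101010100001
iteration 4: 010101010100011
iteration 5: 010101010100101
iteration 6: 010101010101101
iteration 7: 010101010100101

010101010100101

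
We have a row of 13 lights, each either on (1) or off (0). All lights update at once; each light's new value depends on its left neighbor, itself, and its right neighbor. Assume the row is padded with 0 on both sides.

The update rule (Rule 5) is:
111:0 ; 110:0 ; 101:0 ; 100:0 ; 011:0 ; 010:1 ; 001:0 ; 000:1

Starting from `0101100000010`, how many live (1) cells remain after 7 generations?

0100001111010
0101100000010  (repeats generation 0; period 2)
generation 7: 0100001111010
count of 1: 6

6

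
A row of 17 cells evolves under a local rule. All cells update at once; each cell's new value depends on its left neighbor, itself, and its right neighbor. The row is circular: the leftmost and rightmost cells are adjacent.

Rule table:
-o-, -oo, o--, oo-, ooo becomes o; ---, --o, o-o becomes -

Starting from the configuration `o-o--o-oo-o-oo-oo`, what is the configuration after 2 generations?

o-oo-o-oo-o-oo-oo

generation 1: o-oo-o-oo-o-oo-oo
generation 2: o-oo-o-oo-o-oo-oo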